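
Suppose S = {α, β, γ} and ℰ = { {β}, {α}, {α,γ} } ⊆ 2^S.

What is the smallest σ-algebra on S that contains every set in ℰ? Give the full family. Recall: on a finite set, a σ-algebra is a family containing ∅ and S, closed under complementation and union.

Answer: σ(ℰ) = { {}, {α}, {β}, {γ}, {α,β}, {α,γ}, {β,γ}, S }

Working:
Initial family (5 sets): { {}, {α}, {β}, {α,γ}, S }.
Step 1 (2 new):
  {α,β}  = {β} ∪ {α}
  {β,γ}  = ᶜ of {α}
Step 2: +1 →
  {γ}  = ᶜ of {α,β}
Step 3 adds nothing — fixpoint reached.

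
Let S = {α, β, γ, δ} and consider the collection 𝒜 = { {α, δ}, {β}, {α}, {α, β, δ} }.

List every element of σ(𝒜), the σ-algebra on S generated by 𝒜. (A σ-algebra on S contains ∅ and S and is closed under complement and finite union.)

σ(𝒜) (16 sets): { ∅, {α}, {β}, {γ}, {δ}, {α, β}, {α, γ}, {α, δ}, {β, γ}, {β, δ}, {γ, δ}, {α, β, γ}, {α, β, δ}, {α, γ, δ}, {β, γ, δ}, S }

Derivation:
Initial family (6 sets): { ∅, {α}, {β}, {α, δ}, {α, β, δ}, S }.
Step 1 (5 new):
  {γ}  = {α, β, δ}ᶜ
  {α, β}  = {β} ∪ {α}
  {β, γ}  = {α, δ}ᶜ
  {α, γ, δ}  = {β}ᶜ
  {β, γ, δ}  = {α}ᶜ
  (now 11)
Step 2: +3 →
  {α, γ}  = {γ} ∪ {α}
  {γ, δ}  = {α, β}ᶜ
  {α, β, γ}  = {α, β} ∪ {γ}
  (now 14)
Step 3: 2 new —
  {δ}  = {α, β, γ}ᶜ
  {β, δ}  = {α, γ}ᶜ
  (now 16)
Step 4: already closed under ᶜ and ∪.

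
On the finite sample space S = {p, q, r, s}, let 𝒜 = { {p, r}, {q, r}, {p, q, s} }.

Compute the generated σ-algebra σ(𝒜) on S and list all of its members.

Answer: σ(𝒜) = { ∅, {p}, {q}, {r}, {s}, {p, q}, {p, r}, {p, s}, {q, r}, {q, s}, {r, s}, {p, q, r}, {p, q, s}, {p, r, s}, {q, r, s}, S }

Check:
Begin from { ∅, {p, r}, {q, r}, {p, q, s}, S } (that is, 𝒜 plus ∅ and S).
Step 1 adds 4:
  {r}  = S∖{p, q, s}
  {p, s}  = S∖{q, r}
  {q, s}  = S∖{p, r}
  {p, q, r}  = {q, r} ∪ {p, r}
  (now 9)
Step 2: +3 →
  {s}  = S∖{p, q, r}
  {p, r, s}  = {r} ∪ {p, s}
  {q, r, s}  = {r} ∪ {q, s}
  (now 12)
Step 3 (3 new):
  {p}  = S∖{q, r, s}
  {q}  = S∖{p, r, s}
  {r, s}  = {r} ∪ {s}
  (now 15)
Step 4: 1 new —
  {p, q}  = S∖{r, s}
  (now 16)
Step 5 adds nothing — fixpoint reached.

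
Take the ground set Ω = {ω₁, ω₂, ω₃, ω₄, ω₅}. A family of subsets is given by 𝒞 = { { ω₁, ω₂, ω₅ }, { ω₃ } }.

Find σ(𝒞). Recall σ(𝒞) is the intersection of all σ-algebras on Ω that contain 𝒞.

Take S₀ = 𝒞 ∪ {∅, Ω} = { {}, { ω₃ }, { ω₁, ω₂, ω₅ }, Ω }.
Step 1 (3 new):
  { ω₃, ω₄ }  = { ω₁, ω₂, ω₅ }ᶜ
  { ω₁, ω₂, ω₃, ω₅ }  = { ω₃ } ∪ { ω₁, ω₂, ω₅ }
  { ω₁, ω₂, ω₄, ω₅ }  = { ω₃ }ᶜ
  [7 total]
Step 2: +1 →
  { ω₄ }  = { ω₁, ω₂, ω₃, ω₅ }ᶜ
  [8 total]
Step 3: already closed under ᶜ and ∪.

Therefore σ(𝒞) = { {}, { ω₃ }, { ω₄ }, { ω₃, ω₄ }, { ω₁, ω₂, ω₅ }, { ω₁, ω₂, ω₃, ω₅ }, { ω₁, ω₂, ω₄, ω₅ }, Ω } (|σ(𝒞)| = 8).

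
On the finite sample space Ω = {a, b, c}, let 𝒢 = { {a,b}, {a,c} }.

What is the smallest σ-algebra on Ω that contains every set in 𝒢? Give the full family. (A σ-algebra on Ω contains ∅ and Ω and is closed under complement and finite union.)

σ(𝒢) = { ∅, {a}, {b}, {c}, {a,b}, {a,c}, {b,c}, Ω }

Check:
Seed the family with 𝒢 together with ∅ and Ω: { ∅, {a,b}, {a,c}, Ω }.
Iteration 1: 2 new —
  {b}  = Ω∖{a,c}
  {c}  = Ω∖{a,b}
  — 6 sets.
Iteration 2 (1 new):
  {b,c}  = {c} ∪ {b}
  — 7 sets.
Iteration 3 (1 new):
  {a}  = Ω∖{b,c}
  — 8 sets.
Iteration 4: closed — nothing new.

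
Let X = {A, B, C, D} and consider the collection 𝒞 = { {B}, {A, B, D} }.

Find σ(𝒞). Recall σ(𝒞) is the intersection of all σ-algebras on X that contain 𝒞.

Take S₀ = 𝒞 ∪ {∅, X} = { ∅, {B}, {A, B, D}, X }.
Round 1. New:
  {C}  = complement {A, B, D}
  {A, C, D}  = complement {B}
Round 2: +1 →
  {B, C}  = {C} ∪ {B}
Round 3: 1 new —
  {A, D}  = complement {B, C}
Round 4: already closed under ᶜ and ∪.

Hence σ(𝒞) has 8 members: { ∅, {B}, {C}, {A, D}, {B, C}, {A, B, D}, {A, C, D}, X }.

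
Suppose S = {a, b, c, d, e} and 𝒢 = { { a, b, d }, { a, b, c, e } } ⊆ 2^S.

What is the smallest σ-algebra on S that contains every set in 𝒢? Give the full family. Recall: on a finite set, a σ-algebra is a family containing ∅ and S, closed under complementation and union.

Answer: σ(𝒢) = { ∅, { d }, { a, b }, { c, e }, { a, b, d }, { c, d, e }, { a, b, c, e }, S }

Working:
Seed the family with 𝒢 together with ∅ and S: { ∅, { a, b, d }, { a, b, c, e }, S }.
Iteration 1 adds 2:
  { d }  = complement { a, b, c, e }
  { c, e }  = complement { a, b, d }
Iteration 2: +1 →
  { c, d, e }  = { d } ∪ { c, e }
Iteration 3. New:
  { a, b }  = complement { c, d, e }
Iteration 4: no new sets; the family is a σ-algebra.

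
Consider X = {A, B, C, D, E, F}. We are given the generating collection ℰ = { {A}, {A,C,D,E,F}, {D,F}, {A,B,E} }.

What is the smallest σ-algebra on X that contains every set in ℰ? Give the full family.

Begin from { ∅, {A}, {D,F}, {A,B,E}, {A,C,D,E,F}, X } (that is, ℰ plus ∅ and X).
Pass 1: +6 →
  {B}  = ᶜ of {A,C,D,E,F}
  {A,D,F}  = {D,F} ∪ {A}
  {C,D,F}  = ᶜ of {A,B,E}
  {A,B,C,E}  = ᶜ of {D,F}
  {A,B,D,E,F}  = {A,B,E} ∪ {D,F}
  {B,C,D,E,F}  = ᶜ of {A}
Pass 2 (7 new):
  {C}  = ᶜ of {A,B,D,E,F}
  {A,B}  = {B} ∪ {A}
  {B,C,E}  = ᶜ of {A,D,F}
  {B,D,F}  = {B} ∪ {D,F}
  {A,B,D,F}  = {B} ∪ {A,D,F}
  {A,C,D,F}  = {A,D,F} ∪ {C,D,F}
  {B,C,D,F}  = {B} ∪ {C,D,F}
Pass 3. New:
  {A,C}  = {C} ∪ {A}
  {A,E}  = ᶜ of {B,C,D,F}
  {B,C}  = {B} ∪ {C}
  {B,E}  = ᶜ of {A,C,D,F}
  {C,E}  = ᶜ of {A,B,D,F}
  {A,B,C}  = {A,B} ∪ {C}
  {A,C,E}  = ᶜ of {B,D,F}
  {C,D,E,F}  = ᶜ of {A,B}
  {A,B,C,D,F}  = {B,D,F} ∪ {A,C,D,F}
Pass 4. New:
  {E}  = ᶜ of {A,B,C,D,F}
  {D,E,F}  = ᶜ of {A,B,C}
  {A,D,E,F}  = ᶜ of {B,C}
  {B,D,E,F}  = ᶜ of {A,C}
Pass 5: stable.

σ(ℰ) = { ∅, {A}, {B}, {C}, {E}, {A,B}, {A,C}, {A,E}, {B,C}, {B,E}, {C,E}, {D,F}, {A,B,C}, {A,B,E}, {A,C,E}, {A,D,F}, {B,C,E}, {B,D,F}, {C,D,F}, {D,E,F}, {A,B,C,E}, {A,B,D,F}, {A,C,D,F}, {A,D,E,F}, {B,C,D,F}, {B,D,E,F}, {C,D,E,F}, {A,B,C,D,F}, {A,B,D,E,F}, {A,C,D,E,F}, {B,C,D,E,F}, X }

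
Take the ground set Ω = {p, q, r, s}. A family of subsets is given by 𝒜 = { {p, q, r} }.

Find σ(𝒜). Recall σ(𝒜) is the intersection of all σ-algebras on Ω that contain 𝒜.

σ(𝒜) = { ∅, {s}, {p, q, r}, Ω }

Trace:
Start: 𝒜 ∪ {∅, Ω} = { ∅, {p, q, r}, Ω }.
Iteration 1 adds 1:
  {s}  = Ω∖{p, q, r}
Iteration 2: no new sets; the family is a σ-algebra.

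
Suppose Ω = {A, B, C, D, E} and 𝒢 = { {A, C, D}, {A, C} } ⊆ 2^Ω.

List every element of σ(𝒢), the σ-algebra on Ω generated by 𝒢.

σ(𝒢) (8 sets): { {}, {D}, {A, C}, {B, E}, {A, C, D}, {B, D, E}, {A, B, C, E}, Ω }

Working:
Start: 𝒢 ∪ {∅, Ω} = { {}, {A, C}, {A, C, D}, Ω }.
Pass 1. New:
  {B, E}  = Ω∖{A, C, D}
  {B, D, E}  = Ω∖{A, C}
  [6 total]
Pass 2. New:
  {A, B, C, E}  = {B, E} ∪ {A, C}
  [7 total]
Pass 3 adds 1:
  {D}  = Ω∖{A, B, C, E}
  [8 total]
Pass 4 adds nothing — fixpoint reached.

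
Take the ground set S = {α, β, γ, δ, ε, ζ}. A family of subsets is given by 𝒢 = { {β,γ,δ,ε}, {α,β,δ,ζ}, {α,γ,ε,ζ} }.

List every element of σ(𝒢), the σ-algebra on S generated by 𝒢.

σ(𝒢) (8 sets): { {}, {α,ζ}, {β,δ}, {γ,ε}, {α,β,δ,ζ}, {α,γ,ε,ζ}, {β,γ,δ,ε}, S }

Check:
Initial family (5 sets): { {}, {α,β,δ,ζ}, {α,γ,ε,ζ}, {β,γ,δ,ε}, S }.
Step 1: +3 →
  {α,ζ}  = ᶜ of {β,γ,δ,ε}
  {β,δ}  = ᶜ of {α,γ,ε,ζ}
  {γ,ε}  = ᶜ of {α,β,δ,ζ}
Step 2: already closed under ᶜ and ∪.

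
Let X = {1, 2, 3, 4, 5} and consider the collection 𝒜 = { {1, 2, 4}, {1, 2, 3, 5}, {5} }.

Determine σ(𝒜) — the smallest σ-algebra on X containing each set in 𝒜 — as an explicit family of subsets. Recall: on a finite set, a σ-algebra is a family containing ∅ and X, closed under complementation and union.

σ(𝒜) (16 sets): { ∅, {3}, {4}, {5}, {1, 2}, {3, 4}, {3, 5}, {4, 5}, {1, 2, 3}, {1, 2, 4}, {1, 2, 5}, {3, 4, 5}, {1, 2, 3, 4}, {1, 2, 3, 5}, {1, 2, 4, 5}, X }

Working:
Begin from { ∅, {5}, {1, 2, 4}, {1, 2, 3, 5}, X } (that is, 𝒜 plus ∅ and X).
Step 1: 4 new —
  {4}  = X∖{1, 2, 3, 5}
  {3, 5}  = X∖{1, 2, 4}
  {1, 2, 3, 4}  = X∖{5}
  {1, 2, 4, 5}  = {1, 2, 4} ∪ {5}
Step 2 adds 3:
  {3}  = X∖{1, 2, 4, 5}
  {4, 5}  = {5} ∪ {4}
  {3, 4, 5}  = {4} ∪ {3, 5}
Step 3: +3 →
  {1, 2}  = X∖{3, 4, 5}
  {3, 4}  = {3} ∪ {4}
  {1, 2, 3}  = X∖{4, 5}
Step 4: +1 →
  {1, 2, 5}  = X∖{3, 4}
Step 5: already closed under ᶜ and ∪.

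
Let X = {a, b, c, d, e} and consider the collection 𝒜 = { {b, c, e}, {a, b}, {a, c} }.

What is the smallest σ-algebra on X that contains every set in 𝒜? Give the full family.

σ(𝒜) = { {}, {a}, {b}, {c}, {d}, {e}, {a, b}, {a, c}, {a, d}, {a, e}, {b, c}, {b, d}, {b, e}, {c, d}, {c, e}, {d, e}, {a, b, c}, {a, b, d}, {a, b, e}, {a, c, d}, {a, c, e}, {a, d, e}, {b, c, d}, {b, c, e}, {b, d, e}, {c, d, e}, {a, b, c, d}, {a, b, c, e}, {a, b, d, e}, {a, c, d, e}, {b, c, d, e}, X }

Working:
Take S₀ = 𝒜 ∪ {∅, X} = { {}, {a, b}, {a, c}, {b, c, e}, X }.
Pass 1 (5 new):
  {a, d}  = complement {b, c, e}
  {a, b, c}  = {a, b} ∪ {a, c}
  {b, d, e}  = complement {a, c}
  {c, d, e}  = complement {a, b}
  {a, b, c, e}  = {b, c, e} ∪ {a, b}
Pass 2. New:
  {d}  = complement {a, b, c, e}
  {d, e}  = complement {a, b, c}
  {a, b, d}  = {a, b} ∪ {a, d}
  {a, c, d}  = {a, d} ∪ {a, c}
  {a, b, c, d}  = {a, b, c} ∪ {a, d}
  {a, b, d, e}  = {a, b} ∪ {b, d, e}
  {a, c, d, e}  = {c, d, e} ∪ {a, d}
  {b, c, d, e}  = {c, d, e} ∪ {b, c, e}
Pass 3 adds 7:
  {a}  = complement {b, c, d, e}
  {b}  = complement {a, c, d, e}
  {c}  = complement {a, b, d, e}
  {e}  = complement {a, b, c, d}
  {b, e}  = complement {a, c, d}
  {c, e}  = complement {a, b, d}
  {a, d, e}  = {d, e} ∪ {a, d}
Pass 4: 6 new —
  {a, e}  = {e} ∪ {a}
  {b, c}  = complement {a, d, e}
  {b, d}  = {b} ∪ {d}
  {c, d}  = {c} ∪ {d}
  {a, b, e}  = {b, e} ∪ {a, b}
  {a, c, e}  = {e} ∪ {a, c}
Pass 5 adds 1:
  {b, c, d}  = complement {a, e}
After Pass 6 the family is unchanged; done.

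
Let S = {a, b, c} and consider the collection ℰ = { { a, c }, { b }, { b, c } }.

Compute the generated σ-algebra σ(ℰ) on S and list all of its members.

σ(ℰ) (8 sets): { ∅, { a }, { b }, { c }, { a, b }, { a, c }, { b, c }, S }

Derivation:
Seed the family with ℰ together with ∅ and S: { ∅, { b }, { a, c }, { b, c }, S }.
Iteration 1 (1 new):
  { a }  = S∖{ b, c }
  [6 total]
Iteration 2: 1 new —
  { a, b }  = { b } ∪ { a }
  [7 total]
Iteration 3 adds 1:
  { c }  = S∖{ a, b }
  [8 total]
Iteration 4: no new sets; the family is a σ-algebra.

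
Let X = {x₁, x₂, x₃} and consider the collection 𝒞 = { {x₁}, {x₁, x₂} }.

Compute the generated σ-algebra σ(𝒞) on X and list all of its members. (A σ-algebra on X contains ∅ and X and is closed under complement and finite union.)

σ(𝒞) (8 sets): { ∅, {x₁}, {x₂}, {x₃}, {x₁, x₂}, {x₁, x₃}, {x₂, x₃}, X }

Check:
Take S₀ = 𝒞 ∪ {∅, X} = { ∅, {x₁}, {x₁, x₂}, X }.
Iteration 1 (2 new):
  {x₃}  = {x₁, x₂}ᶜ
  {x₂, x₃}  = {x₁}ᶜ
  [6 total]
Iteration 2 (1 new):
  {x₁, x₃}  = {x₃} ∪ {x₁}
  [7 total]
Iteration 3 adds 1:
  {x₂}  = {x₁, x₃}ᶜ
  [8 total]
Iteration 4: closed — nothing new.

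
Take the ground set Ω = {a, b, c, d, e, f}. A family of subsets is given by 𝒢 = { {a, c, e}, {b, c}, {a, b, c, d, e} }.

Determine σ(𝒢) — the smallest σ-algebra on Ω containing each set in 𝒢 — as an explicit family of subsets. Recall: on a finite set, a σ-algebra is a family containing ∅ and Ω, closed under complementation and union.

Start: 𝒢 ∪ {∅, Ω} = { ∅, {b, c}, {a, c, e}, {a, b, c, d, e}, Ω }.
Iteration 1. New:
  {f}  = complement {a, b, c, d, e}
  {b, d, f}  = complement {a, c, e}
  {a, b, c, e}  = {b, c} ∪ {a, c, e}
  {a, d, e, f}  = complement {b, c}
  |family| = 9
Iteration 2: +7 →
  {d, f}  = complement {a, b, c, e}
  {b, c, f}  = {f} ∪ {b, c}
  {a, c, e, f}  = {a, c, e} ∪ {f}
  {b, c, d, f}  = {b, d, f} ∪ {b, c}
  {a, b, c, e, f}  = {f} ∪ {a, b, c, e}
  {a, b, d, e, f}  = {b, d, f} ∪ {a, d, e, f}
  {a, c, d, e, f}  = {a, c, e} ∪ {a, d, e, f}
  |family| = 16
Iteration 3: +6 →
  {b}  = complement {a, c, d, e, f}
  {c}  = complement {a, b, d, e, f}
  {d}  = complement {a, b, c, e, f}
  {a, e}  = complement {b, c, d, f}
  {b, d}  = complement {a, c, e, f}
  {a, d, e}  = complement {b, c, f}
  |family| = 22
Iteration 4 (9 new):
  {b, f}  = {b} ∪ {f}
  {c, d}  = {c} ∪ {d}
  {c, f}  = {f} ∪ {c}
  {a, b, e}  = {b} ∪ {a, e}
  {a, e, f}  = {f} ∪ {a, e}
  {b, c, d}  = {c} ∪ {b, d}
  {c, d, f}  = {c} ∪ {d, f}
  {a, b, d, e}  = {a, d, e} ∪ {b}
  {a, c, d, e}  = {a, d, e} ∪ {a, c, e}
  |family| = 31
Iteration 5 (1 new):
  {a, b, e, f}  = complement {c, d}
  |family| = 32
Iteration 6: no new sets; the family is a σ-algebra.

Therefore σ(𝒢) = { ∅, {b}, {c}, {d}, {f}, {a, e}, {b, c}, {b, d}, {b, f}, {c, d}, {c, f}, {d, f}, {a, b, e}, {a, c, e}, {a, d, e}, {a, e, f}, {b, c, d}, {b, c, f}, {b, d, f}, {c, d, f}, {a, b, c, e}, {a, b, d, e}, {a, b, e, f}, {a, c, d, e}, {a, c, e, f}, {a, d, e, f}, {b, c, d, f}, {a, b, c, d, e}, {a, b, c, e, f}, {a, b, d, e, f}, {a, c, d, e, f}, Ω } (|σ(𝒢)| = 32).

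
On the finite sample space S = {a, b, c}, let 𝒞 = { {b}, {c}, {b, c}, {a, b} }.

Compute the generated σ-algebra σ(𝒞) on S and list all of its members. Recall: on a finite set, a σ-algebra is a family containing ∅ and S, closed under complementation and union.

σ(𝒞) = { {}, {a}, {b}, {c}, {a, b}, {a, c}, {b, c}, S }

Derivation:
Initial family (6 sets): { {}, {b}, {c}, {a, b}, {b, c}, S }.
Iteration 1. New:
  {a}  = ᶜ of {b, c}
  {a, c}  = ᶜ of {b}
  (now 8)
Iteration 2: closed — nothing new.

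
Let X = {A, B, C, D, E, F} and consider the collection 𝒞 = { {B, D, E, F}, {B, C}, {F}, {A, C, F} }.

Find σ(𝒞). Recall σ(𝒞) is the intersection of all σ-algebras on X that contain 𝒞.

Seed the family with 𝒞 together with ∅ and X: { ∅, {F}, {B, C}, {A, C, F}, {B, D, E, F}, X }.
Pass 1 (7 new):
  {A, C}  = X∖{B, D, E, F}
  {B, C, F}  = {B, C} ∪ {F}
  {B, D, E}  = X∖{A, C, F}
  {A, B, C, F}  = {B, C} ∪ {A, C, F}
  {A, D, E, F}  = X∖{B, C}
  {A, B, C, D, E}  = X∖{F}
  {B, C, D, E, F}  = {B, D, E, F} ∪ {B, C}
  — 13 sets.
Pass 2: +7 →
  {A}  = X∖{B, C, D, E, F}
  {D, E}  = X∖{A, B, C, F}
  {A, B, C}  = {B, C} ∪ {A, C}
  {A, D, E}  = X∖{B, C, F}
  {B, C, D, E}  = {B, C} ∪ {B, D, E}
  {A, B, D, E, F}  = {A, D, E, F} ∪ {B, D, E, F}
  {A, C, D, E, F}  = {A, C, F} ∪ {A, D, E, F}
  — 20 sets.
Pass 3 adds 6:
  {B}  = X∖{A, C, D, E, F}
  {C}  = X∖{A, B, D, E, F}
  {A, F}  = X∖{B, C, D, E}
  {D, E, F}  = X∖{A, B, C}
  {A, B, D, E}  = {B, D, E} ∪ {A, D, E}
  {A, C, D, E}  = {D, E} ∪ {A, C}
  — 26 sets.
Pass 4 adds 6:
  {A, B}  = {B} ∪ {A}
  {B, F}  = X∖{A, C, D, E}
  {C, F}  = X∖{A, B, D, E}
  {A, B, F}  = {A, F} ∪ {B}
  {C, D, E}  = {D, E} ∪ {C}
  {C, D, E, F}  = {C} ∪ {D, E, F}
  — 32 sets.
Pass 5: closed — nothing new.

σ(𝒞) = { ∅, {A}, {B}, {C}, {F}, {A, B}, {A, C}, {A, F}, {B, C}, {B, F}, {C, F}, {D, E}, {A, B, C}, {A, B, F}, {A, C, F}, {A, D, E}, {B, C, F}, {B, D, E}, {C, D, E}, {D, E, F}, {A, B, C, F}, {A, B, D, E}, {A, C, D, E}, {A, D, E, F}, {B, C, D, E}, {B, D, E, F}, {C, D, E, F}, {A, B, C, D, E}, {A, B, D, E, F}, {A, C, D, E, F}, {B, C, D, E, F}, X }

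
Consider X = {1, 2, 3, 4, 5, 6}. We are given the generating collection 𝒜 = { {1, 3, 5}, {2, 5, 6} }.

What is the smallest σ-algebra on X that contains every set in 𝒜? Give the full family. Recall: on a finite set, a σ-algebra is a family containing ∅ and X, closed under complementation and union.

|σ(𝒜)| = 16.  σ(𝒜) = { {}, {4}, {5}, {1, 3}, {2, 6}, {4, 5}, {1, 3, 4}, {1, 3, 5}, {2, 4, 6}, {2, 5, 6}, {1, 2, 3, 6}, {1, 3, 4, 5}, {2, 4, 5, 6}, {1, 2, 3, 4, 6}, {1, 2, 3, 5, 6}, X }

Check:
Seed the family with 𝒜 together with ∅ and X: { {}, {1, 3, 5}, {2, 5, 6}, X }.
Pass 1. New:
  {1, 3, 4}  = {2, 5, 6}ᶜ
  {2, 4, 6}  = {1, 3, 5}ᶜ
  {1, 2, 3, 5, 6}  = {1, 3, 5} ∪ {2, 5, 6}
  (now 7)
Pass 2: 4 new —
  {4}  = {1, 2, 3, 5, 6}ᶜ
  {1, 3, 4, 5}  = {1, 3, 4} ∪ {1, 3, 5}
  {2, 4, 5, 6}  = {2, 4, 6} ∪ {2, 5, 6}
  {1, 2, 3, 4, 6}  = {2, 4, 6} ∪ {1, 3, 4}
  (now 11)
Pass 3: 3 new —
  {5}  = {1, 2, 3, 4, 6}ᶜ
  {1, 3}  = {2, 4, 5, 6}ᶜ
  {2, 6}  = {1, 3, 4, 5}ᶜ
  (now 14)
Pass 4. New:
  {4, 5}  = {4} ∪ {5}
  {1, 2, 3, 6}  = {1, 3} ∪ {2, 6}
  (now 16)
Pass 5 adds nothing — fixpoint reached.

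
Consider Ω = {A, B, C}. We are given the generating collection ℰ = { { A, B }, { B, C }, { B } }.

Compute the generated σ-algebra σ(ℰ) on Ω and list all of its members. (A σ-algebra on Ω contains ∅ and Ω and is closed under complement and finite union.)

Take S₀ = ℰ ∪ {∅, Ω} = { ∅, { B }, { A, B }, { B, C }, Ω }.
Step 1. New:
  { A }  = Ω∖{ B, C }
  { C }  = Ω∖{ A, B }
  { A, C }  = Ω∖{ B }
Step 2: no new sets; the family is a σ-algebra.

Therefore σ(ℰ) = { ∅, { A }, { B }, { C }, { A, B }, { A, C }, { B, C }, Ω } (|σ(ℰ)| = 8).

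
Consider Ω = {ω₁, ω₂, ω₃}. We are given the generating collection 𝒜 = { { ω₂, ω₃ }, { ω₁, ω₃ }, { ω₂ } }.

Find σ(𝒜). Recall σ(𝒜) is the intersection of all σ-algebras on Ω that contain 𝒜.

σ(𝒜) (8 sets): { ∅, { ω₁ }, { ω₂ }, { ω₃ }, { ω₁, ω₂ }, { ω₁, ω₃ }, { ω₂, ω₃ }, Ω }

Derivation:
Take S₀ = 𝒜 ∪ {∅, Ω} = { ∅, { ω₂ }, { ω₁, ω₃ }, { ω₂, ω₃ }, Ω }.
Round 1 adds 1:
  { ω₁ }  = Ω∖{ ω₂, ω₃ }
  |family| = 6
Round 2. New:
  { ω₁, ω₂ }  = { ω₂ } ∪ { ω₁ }
  |family| = 7
Round 3: +1 →
  { ω₃ }  = Ω∖{ ω₁, ω₂ }
  |family| = 8
Round 4: no new sets; the family is a σ-algebra.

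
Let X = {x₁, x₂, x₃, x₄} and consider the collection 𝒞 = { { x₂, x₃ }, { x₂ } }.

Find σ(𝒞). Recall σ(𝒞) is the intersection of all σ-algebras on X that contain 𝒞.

σ(𝒞) (8 sets): { {}, { x₂ }, { x₃ }, { x₁, x₄ }, { x₂, x₃ }, { x₁, x₂, x₄ }, { x₁, x₃, x₄ }, X }

Trace:
Begin from { {}, { x₂ }, { x₂, x₃ }, X } (that is, 𝒞 plus ∅ and X).
Step 1: +2 →
  { x₁, x₄ }  = complement { x₂, x₃ }
  { x₁, x₃, x₄ }  = complement { x₂ }
  |family| = 6
Step 2 adds 1:
  { x₁, x₂, x₄ }  = { x₁, x₄ } ∪ { x₂ }
  |family| = 7
Step 3 adds 1:
  { x₃ }  = complement { x₁, x₂, x₄ }
  |family| = 8
Step 4: closed — nothing new.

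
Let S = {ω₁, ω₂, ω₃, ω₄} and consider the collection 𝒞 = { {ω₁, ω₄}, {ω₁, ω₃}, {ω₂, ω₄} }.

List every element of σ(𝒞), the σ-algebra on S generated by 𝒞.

Begin from { {}, {ω₁, ω₃}, {ω₁, ω₄}, {ω₂, ω₄}, S } (that is, 𝒞 plus ∅ and S).
Round 1. New:
  {ω₂, ω₃}  = ᶜ of {ω₁, ω₄}
  {ω₁, ω₂, ω₄}  = {ω₁, ω₄} ∪ {ω₂, ω₄}
  {ω₁, ω₃, ω₄}  = {ω₁, ω₄} ∪ {ω₁, ω₃}
  [8 total]
Round 2: +4 →
  {ω₂}  = ᶜ of {ω₁, ω₃, ω₄}
  {ω₃}  = ᶜ of {ω₁, ω₂, ω₄}
  {ω₁, ω₂, ω₃}  = {ω₂, ω₃} ∪ {ω₁, ω₃}
  {ω₂, ω₃, ω₄}  = {ω₂, ω₃} ∪ {ω₂, ω₄}
  [12 total]
Round 3. New:
  {ω₁}  = ᶜ of {ω₂, ω₃, ω₄}
  {ω₄}  = ᶜ of {ω₁, ω₂, ω₃}
  [14 total]
Round 4. New:
  {ω₁, ω₂}  = {ω₂} ∪ {ω₁}
  {ω₃, ω₄}  = {ω₃} ∪ {ω₄}
  [16 total]
Round 5: no new sets; the family is a σ-algebra.

Therefore σ(𝒞) = { {}, {ω₁}, {ω₂}, {ω₃}, {ω₄}, {ω₁, ω₂}, {ω₁, ω₃}, {ω₁, ω₄}, {ω₂, ω₃}, {ω₂, ω₄}, {ω₃, ω₄}, {ω₁, ω₂, ω₃}, {ω₁, ω₂, ω₄}, {ω₁, ω₃, ω₄}, {ω₂, ω₃, ω₄}, S } (|σ(𝒞)| = 16).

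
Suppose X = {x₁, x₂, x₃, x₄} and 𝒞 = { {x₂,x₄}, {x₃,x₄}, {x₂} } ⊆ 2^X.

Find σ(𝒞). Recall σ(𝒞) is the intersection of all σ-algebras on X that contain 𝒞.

Seed the family with 𝒞 together with ∅ and X: { {}, {x₂}, {x₂,x₄}, {x₃,x₄}, X }.
Iteration 1. New:
  {x₁,x₂}  = ᶜ of {x₃,x₄}
  {x₁,x₃}  = ᶜ of {x₂,x₄}
  {x₁,x₃,x₄}  = ᶜ of {x₂}
  {x₂,x₃,x₄}  = {x₃,x₄} ∪ {x₂}
  |family| = 9
Iteration 2: 3 new —
  {x₁}  = ᶜ of {x₂,x₃,x₄}
  {x₁,x₂,x₃}  = {x₁,x₂} ∪ {x₁,x₃}
  {x₁,x₂,x₄}  = {x₁,x₂} ∪ {x₂,x₄}
  |family| = 12
Iteration 3: 2 new —
  {x₃}  = ᶜ of {x₁,x₂,x₄}
  {x₄}  = ᶜ of {x₁,x₂,x₃}
  |family| = 14
Iteration 4 (2 new):
  {x₁,x₄}  = {x₄} ∪ {x₁}
  {x₂,x₃}  = {x₃} ∪ {x₂}
  |family| = 16
Iteration 5: stable.

σ(𝒞) = { {}, {x₁}, {x₂}, {x₃}, {x₄}, {x₁,x₂}, {x₁,x₃}, {x₁,x₄}, {x₂,x₃}, {x₂,x₄}, {x₃,x₄}, {x₁,x₂,x₃}, {x₁,x₂,x₄}, {x₁,x₃,x₄}, {x₂,x₃,x₄}, X }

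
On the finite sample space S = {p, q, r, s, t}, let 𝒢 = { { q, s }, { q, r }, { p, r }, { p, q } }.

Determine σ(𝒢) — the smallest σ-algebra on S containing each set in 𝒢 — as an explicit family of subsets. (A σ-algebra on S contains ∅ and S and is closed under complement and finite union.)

Seed the family with 𝒢 together with ∅ and S: { ∅, { p, q }, { p, r }, { q, r }, { q, s }, S }.
Round 1 adds 8:
  { p, q, r }  = { q, r } ∪ { p, q }
  { p, q, s }  = { p, q } ∪ { q, s }
  { p, r, t }  = ᶜ of { q, s }
  { p, s, t }  = ᶜ of { q, r }
  { q, r, s }  = { q, r } ∪ { q, s }
  { q, s, t }  = ᶜ of { p, r }
  { r, s, t }  = ᶜ of { p, q }
  { p, q, r, s }  = { p, r } ∪ { q, s }
  [14 total]
Round 2: +8 →
  { t }  = ᶜ of { p, q, r, s }
  { p, t }  = ᶜ of { q, r, s }
  { r, t }  = ᶜ of { p, q, s }
  { s, t }  = ᶜ of { p, q, r }
  { p, q, r, t }  = { p, q, r } ∪ { p, r, t }
  { p, q, s, t }  = { p, s, t } ∪ { p, q }
  { p, r, s, t }  = { p, s, t } ∪ { r, s, t }
  { q, r, s, t }  = { r, s, t } ∪ { q, r, s }
  [22 total]
Round 3: 6 new —
  { p }  = ᶜ of { q, r, s, t }
  { q }  = ᶜ of { p, r, s, t }
  { r }  = ᶜ of { p, q, s, t }
  { s }  = ᶜ of { p, q, r, t }
  { p, q, t }  = { p, t } ∪ { p, q }
  { q, r, t }  = { r, t } ∪ { q, r }
  [28 total]
Round 4: 4 new —
  { p, s }  = ᶜ of { q, r, t }
  { q, t }  = { q } ∪ { t }
  { r, s }  = ᶜ of { p, q, t }
  { p, r, s }  = { p, r } ∪ { s }
  [32 total]
Round 5: no new sets; the family is a σ-algebra.

σ(𝒢) = { ∅, { p }, { q }, { r }, { s }, { t }, { p, q }, { p, r }, { p, s }, { p, t }, { q, r }, { q, s }, { q, t }, { r, s }, { r, t }, { s, t }, { p, q, r }, { p, q, s }, { p, q, t }, { p, r, s }, { p, r, t }, { p, s, t }, { q, r, s }, { q, r, t }, { q, s, t }, { r, s, t }, { p, q, r, s }, { p, q, r, t }, { p, q, s, t }, { p, r, s, t }, { q, r, s, t }, S }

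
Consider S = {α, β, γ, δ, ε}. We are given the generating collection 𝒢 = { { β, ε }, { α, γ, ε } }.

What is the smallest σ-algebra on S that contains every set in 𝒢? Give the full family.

Take S₀ = 𝒢 ∪ {∅, S} = { {}, { β, ε }, { α, γ, ε }, S }.
Pass 1 adds 3:
  { β, δ }  = complement { α, γ, ε }
  { α, γ, δ }  = complement { β, ε }
  { α, β, γ, ε }  = { α, γ, ε } ∪ { β, ε }
  — 7 sets.
Pass 2: +4 →
  { δ }  = complement { α, β, γ, ε }
  { β, δ, ε }  = { β, ε } ∪ { β, δ }
  { α, β, γ, δ }  = { α, γ, δ } ∪ { β, δ }
  { α, γ, δ, ε }  = { α, γ, δ } ∪ { α, γ, ε }
  — 11 sets.
Pass 3 adds 3:
  { β }  = complement { α, γ, δ, ε }
  { ε }  = complement { α, β, γ, δ }
  { α, γ }  = complement { β, δ, ε }
  — 14 sets.
Pass 4: +2 →
  { δ, ε }  = { δ } ∪ { ε }
  { α, β, γ }  = { α, γ } ∪ { β }
  — 16 sets.
Pass 5: already closed under ᶜ and ∪.

σ(𝒢) = { {}, { β }, { δ }, { ε }, { α, γ }, { β, δ }, { β, ε }, { δ, ε }, { α, β, γ }, { α, γ, δ }, { α, γ, ε }, { β, δ, ε }, { α, β, γ, δ }, { α, β, γ, ε }, { α, γ, δ, ε }, S }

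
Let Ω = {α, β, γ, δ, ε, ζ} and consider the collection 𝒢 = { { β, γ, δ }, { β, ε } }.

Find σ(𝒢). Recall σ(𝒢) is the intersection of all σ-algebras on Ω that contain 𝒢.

Answer: σ(𝒢) = { {  }, { β }, { ε }, { α, ζ }, { β, ε }, { γ, δ }, { α, β, ζ }, { α, ε, ζ }, { β, γ, δ }, { γ, δ, ε }, { α, β, ε, ζ }, { α, γ, δ, ζ }, { β, γ, δ, ε }, { α, β, γ, δ, ζ }, { α, γ, δ, ε, ζ }, Ω }

Check:
Seed the family with 𝒢 together with ∅ and Ω: { {  }, { β, ε }, { β, γ, δ }, Ω }.
Step 1: +3 →
  { α, ε, ζ }  = { β, γ, δ }ᶜ
  { α, γ, δ, ζ }  = { β, ε }ᶜ
  { β, γ, δ, ε }  = { β, ε } ∪ { β, γ, δ }
Step 2: 4 new —
  { α, ζ }  = { β, γ, δ, ε }ᶜ
  { α, β, ε, ζ }  = { β, ε } ∪ { α, ε, ζ }
  { α, β, γ, δ, ζ }  = { β, γ, δ } ∪ { α, γ, δ, ζ }
  { α, γ, δ, ε, ζ }  = { α, ε, ζ } ∪ { α, γ, δ, ζ }
Step 3: 3 new —
  { β }  = { α, γ, δ, ε, ζ }ᶜ
  { ε }  = { α, β, γ, δ, ζ }ᶜ
  { γ, δ }  = { α, β, ε, ζ }ᶜ
Step 4. New:
  { α, β, ζ }  = { α, ζ } ∪ { β }
  { γ, δ, ε }  = { γ, δ } ∪ { ε }
Step 5 adds nothing — fixpoint reached.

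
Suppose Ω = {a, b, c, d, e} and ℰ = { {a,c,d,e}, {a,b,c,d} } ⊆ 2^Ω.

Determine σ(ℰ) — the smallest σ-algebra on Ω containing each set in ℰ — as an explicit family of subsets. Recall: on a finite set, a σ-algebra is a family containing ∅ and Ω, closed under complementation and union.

Begin from { ∅, {a,b,c,d}, {a,c,d,e}, Ω } (that is, ℰ plus ∅ and Ω).
Pass 1: 2 new —
  {b}  = complement {a,c,d,e}
  {e}  = complement {a,b,c,d}
  — 6 sets.
Pass 2: +1 →
  {b,e}  = {b} ∪ {e}
  — 7 sets.
Pass 3. New:
  {a,c,d}  = complement {b,e}
  — 8 sets.
Pass 4: already closed under ᶜ and ∪.

|σ(ℰ)| = 8.  σ(ℰ) = { ∅, {b}, {e}, {b,e}, {a,c,d}, {a,b,c,d}, {a,c,d,e}, Ω }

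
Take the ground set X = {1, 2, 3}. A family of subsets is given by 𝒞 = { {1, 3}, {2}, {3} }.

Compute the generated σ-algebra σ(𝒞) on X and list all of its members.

Answer: σ(𝒞) = { ∅, {1}, {2}, {3}, {1, 2}, {1, 3}, {2, 3}, X }

Trace:
Start: 𝒞 ∪ {∅, X} = { ∅, {2}, {3}, {1, 3}, X }.
Pass 1. New:
  {1, 2}  = complement {3}
  {2, 3}  = {3} ∪ {2}
  |family| = 7
Pass 2: 1 new —
  {1}  = complement {2, 3}
  |family| = 8
Pass 3: closed — nothing new.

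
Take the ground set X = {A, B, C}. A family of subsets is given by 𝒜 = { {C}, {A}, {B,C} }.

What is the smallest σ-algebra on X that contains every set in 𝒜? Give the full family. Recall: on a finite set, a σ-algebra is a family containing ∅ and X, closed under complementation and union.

Answer: σ(𝒜) = { ∅, {A}, {B}, {C}, {A,B}, {A,C}, {B,C}, X }

Trace:
Seed the family with 𝒜 together with ∅ and X: { ∅, {A}, {C}, {B,C}, X }.
Round 1 (2 new):
  {A,B}  = complement {C}
  {A,C}  = {C} ∪ {A}
  (now 7)
Round 2 (1 new):
  {B}  = complement {A,C}
  (now 8)
Round 3: no new sets; the family is a σ-algebra.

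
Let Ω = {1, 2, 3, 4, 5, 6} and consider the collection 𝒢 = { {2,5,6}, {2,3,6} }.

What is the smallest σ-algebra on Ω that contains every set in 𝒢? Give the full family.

Take S₀ = 𝒢 ∪ {∅, Ω} = { ∅, {2,3,6}, {2,5,6}, Ω }.
Iteration 1 adds 3:
  {1,3,4}  = {2,5,6}ᶜ
  {1,4,5}  = {2,3,6}ᶜ
  {2,3,5,6}  = {2,5,6} ∪ {2,3,6}
  [7 total]
Iteration 2 (4 new):
  {1,4}  = {2,3,5,6}ᶜ
  {1,3,4,5}  = {1,4,5} ∪ {1,3,4}
  {1,2,3,4,6}  = {1,3,4} ∪ {2,3,6}
  {1,2,4,5,6}  = {1,4,5} ∪ {2,5,6}
  [11 total]
Iteration 3: 3 new —
  {3}  = {1,2,4,5,6}ᶜ
  {5}  = {1,2,3,4,6}ᶜ
  {2,6}  = {1,3,4,5}ᶜ
  [14 total]
Iteration 4 adds 2:
  {3,5}  = {3} ∪ {5}
  {1,2,4,6}  = {1,4} ∪ {2,6}
  [16 total]
Iteration 5: no new sets; the family is a σ-algebra.

Hence σ(𝒢) has 16 members: { ∅, {3}, {5}, {1,4}, {2,6}, {3,5}, {1,3,4}, {1,4,5}, {2,3,6}, {2,5,6}, {1,2,4,6}, {1,3,4,5}, {2,3,5,6}, {1,2,3,4,6}, {1,2,4,5,6}, Ω }.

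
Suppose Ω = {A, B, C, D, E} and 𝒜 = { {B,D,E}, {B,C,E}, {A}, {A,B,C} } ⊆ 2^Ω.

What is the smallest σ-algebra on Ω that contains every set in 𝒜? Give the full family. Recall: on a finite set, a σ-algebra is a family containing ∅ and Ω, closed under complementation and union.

Begin from { {}, {A}, {A,B,C}, {B,C,E}, {B,D,E}, Ω } (that is, 𝒜 plus ∅ and Ω).
Step 1 (6 new):
  {A,C}  = ᶜ of {B,D,E}
  {A,D}  = ᶜ of {B,C,E}
  {D,E}  = ᶜ of {A,B,C}
  {A,B,C,E}  = {B,C,E} ∪ {A,B,C}
  {A,B,D,E}  = {B,D,E} ∪ {A}
  {B,C,D,E}  = ᶜ of {A}
Step 2: +6 →
  {C}  = ᶜ of {A,B,D,E}
  {D}  = ᶜ of {A,B,C,E}
  {A,C,D}  = {A,D} ∪ {A,C}
  {A,D,E}  = {D,E} ∪ {A,D}
  {A,B,C,D}  = {A,B,C} ∪ {A,D}
  {A,C,D,E}  = {D,E} ∪ {A,C}
Step 3 adds 6:
  {B}  = ᶜ of {A,C,D,E}
  {E}  = ᶜ of {A,B,C,D}
  {B,C}  = ᶜ of {A,D,E}
  {B,E}  = ᶜ of {A,C,D}
  {C,D}  = {C} ∪ {D}
  {C,D,E}  = {D,E} ∪ {C}
Step 4: +8 →
  {A,B}  = ᶜ of {C,D,E}
  {A,E}  = {E} ∪ {A}
  {B,D}  = {B} ∪ {D}
  {C,E}  = {E} ∪ {C}
  {A,B,D}  = {B} ∪ {A,D}
  {A,B,E}  = ᶜ of {C,D}
  {A,C,E}  = {E} ∪ {A,C}
  {B,C,D}  = {C,D} ∪ {B}
Step 5 adds nothing — fixpoint reached.

Hence σ(𝒜) has 32 members: { {}, {A}, {B}, {C}, {D}, {E}, {A,B}, {A,C}, {A,D}, {A,E}, {B,C}, {B,D}, {B,E}, {C,D}, {C,E}, {D,E}, {A,B,C}, {A,B,D}, {A,B,E}, {A,C,D}, {A,C,E}, {A,D,E}, {B,C,D}, {B,C,E}, {B,D,E}, {C,D,E}, {A,B,C,D}, {A,B,C,E}, {A,B,D,E}, {A,C,D,E}, {B,C,D,E}, Ω }.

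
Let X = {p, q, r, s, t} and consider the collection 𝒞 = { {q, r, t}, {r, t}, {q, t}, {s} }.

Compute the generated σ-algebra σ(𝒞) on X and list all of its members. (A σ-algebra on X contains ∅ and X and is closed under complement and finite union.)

σ(𝒞) (32 sets): { {}, {p}, {q}, {r}, {s}, {t}, {p, q}, {p, r}, {p, s}, {p, t}, {q, r}, {q, s}, {q, t}, {r, s}, {r, t}, {s, t}, {p, q, r}, {p, q, s}, {p, q, t}, {p, r, s}, {p, r, t}, {p, s, t}, {q, r, s}, {q, r, t}, {q, s, t}, {r, s, t}, {p, q, r, s}, {p, q, r, t}, {p, q, s, t}, {p, r, s, t}, {q, r, s, t}, X }

Working:
Initial family (6 sets): { {}, {s}, {q, t}, {r, t}, {q, r, t}, X }.
Step 1 (7 new):
  {p, s}  = X∖{q, r, t}
  {p, q, s}  = X∖{r, t}
  {p, r, s}  = X∖{q, t}
  {q, s, t}  = {q, t} ∪ {s}
  {r, s, t}  = {s} ∪ {r, t}
  {p, q, r, t}  = X∖{s}
  {q, r, s, t}  = {q, r, t} ∪ {s}
  (now 13)
Step 2: 6 new —
  {p}  = X∖{q, r, s, t}
  {p, q}  = X∖{r, s, t}
  {p, r}  = X∖{q, s, t}
  {p, q, r, s}  = {p, q, s} ∪ {p, r, s}
  {p, q, s, t}  = {q, t} ∪ {p, q, s}
  {p, r, s, t}  = {r, s, t} ∪ {p, r, s}
  (now 19)
Step 3. New:
  {q}  = X∖{p, r, s, t}
  {r}  = X∖{p, q, s, t}
  {t}  = X∖{p, q, r, s}
  {p, q, r}  = {p, r} ∪ {p, q}
  {p, q, t}  = {q, t} ∪ {p, q}
  {p, r, t}  = {p, r} ∪ {r, t}
  (now 25)
Step 4: 6 new —
  {p, t}  = {t} ∪ {p}
  {q, r}  = {q} ∪ {r}
  {q, s}  = X∖{p, r, t}
  {r, s}  = X∖{p, q, t}
  {s, t}  = X∖{p, q, r}
  {p, s, t}  = {t} ∪ {p, s}
  (now 31)
Step 5 (1 new):
  {q, r, s}  = X∖{p, t}
  (now 32)
Step 6: stable.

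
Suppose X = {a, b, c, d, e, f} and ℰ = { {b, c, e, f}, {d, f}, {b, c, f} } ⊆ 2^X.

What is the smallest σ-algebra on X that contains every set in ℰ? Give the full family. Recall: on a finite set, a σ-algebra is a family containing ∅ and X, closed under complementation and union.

σ(ℰ) (32 sets): { {}, {a}, {d}, {e}, {f}, {a, d}, {a, e}, {a, f}, {b, c}, {d, e}, {d, f}, {e, f}, {a, b, c}, {a, d, e}, {a, d, f}, {a, e, f}, {b, c, d}, {b, c, e}, {b, c, f}, {d, e, f}, {a, b, c, d}, {a, b, c, e}, {a, b, c, f}, {a, d, e, f}, {b, c, d, e}, {b, c, d, f}, {b, c, e, f}, {a, b, c, d, e}, {a, b, c, d, f}, {a, b, c, e, f}, {b, c, d, e, f}, X }

Derivation:
Seed the family with ℰ together with ∅ and X: { {}, {d, f}, {b, c, f}, {b, c, e, f}, X }.
Pass 1: +5 →
  {a, d}  = X∖{b, c, e, f}
  {a, d, e}  = X∖{b, c, f}
  {a, b, c, e}  = X∖{d, f}
  {b, c, d, f}  = {b, c, f} ∪ {d, f}
  {b, c, d, e, f}  = {d, f} ∪ {b, c, e, f}
  — 10 sets.
Pass 2. New:
  {a}  = X∖{b, c, d, e, f}
  {a, e}  = X∖{b, c, d, f}
  {a, d, f}  = {a, d} ∪ {d, f}
  {a, d, e, f}  = {a, d, e} ∪ {d, f}
  {a, b, c, d, e}  = {a, d, e} ∪ {a, b, c, e}
  {a, b, c, d, f}  = {b, c, f} ∪ {a, d}
  {a, b, c, e, f}  = {b, c, f} ∪ {a, b, c, e}
  — 17 sets.
Pass 3 (6 new):
  {d}  = X∖{a, b, c, e, f}
  {e}  = X∖{a, b, c, d, f}
  {f}  = X∖{a, b, c, d, e}
  {b, c}  = X∖{a, d, e, f}
  {b, c, e}  = X∖{a, d, f}
  {a, b, c, f}  = {b, c, f} ∪ {a}
  — 23 sets.
Pass 4: 9 new —
  {a, f}  = {a} ∪ {f}
  {d, e}  = X∖{a, b, c, f}
  {e, f}  = {f} ∪ {e}
  {a, b, c}  = {a} ∪ {b, c}
  {a, e, f}  = {f} ∪ {a, e}
  {b, c, d}  = {b, c} ∪ {d}
  {d, e, f}  = {e} ∪ {d, f}
  {a, b, c, d}  = {a, d} ∪ {b, c}
  {b, c, d, e}  = {b, c, e} ∪ {d}
  — 32 sets.
Pass 5: closed — nothing new.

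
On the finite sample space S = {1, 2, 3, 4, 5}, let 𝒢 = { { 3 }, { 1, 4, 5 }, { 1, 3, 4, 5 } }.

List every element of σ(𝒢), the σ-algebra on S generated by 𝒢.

Seed the family with 𝒢 together with ∅ and S: { {  }, { 3 }, { 1, 4, 5 }, { 1, 3, 4, 5 }, S }.
Pass 1: 3 new —
  { 2 }  = S∖{ 1, 3, 4, 5 }
  { 2, 3 }  = S∖{ 1, 4, 5 }
  { 1, 2, 4, 5 }  = S∖{ 3 }
  (now 8)
Pass 2 adds nothing — fixpoint reached.

Therefore σ(𝒢) = { {  }, { 2 }, { 3 }, { 2, 3 }, { 1, 4, 5 }, { 1, 2, 4, 5 }, { 1, 3, 4, 5 }, S } (|σ(𝒢)| = 8).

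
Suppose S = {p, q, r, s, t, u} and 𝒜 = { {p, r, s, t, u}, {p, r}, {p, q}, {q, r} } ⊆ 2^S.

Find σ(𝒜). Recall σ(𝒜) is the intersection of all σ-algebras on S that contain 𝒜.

Initial family (6 sets): { {}, {p, q}, {p, r}, {q, r}, {p, r, s, t, u}, S }.
Round 1: 5 new —
  {q}  = ᶜ of {p, r, s, t, u}
  {p, q, r}  = {q, r} ∪ {p, q}
  {p, s, t, u}  = ᶜ of {q, r}
  {q, s, t, u}  = ᶜ of {p, r}
  {r, s, t, u}  = ᶜ of {p, q}
  |family| = 11
Round 2: +3 →
  {s, t, u}  = ᶜ of {p, q, r}
  {p, q, s, t, u}  = {p, q} ∪ {p, s, t, u}
  {q, r, s, t, u}  = {r, s, t, u} ∪ {q}
  |family| = 14
Round 3: 2 new —
  {p}  = ᶜ of {q, r, s, t, u}
  {r}  = ᶜ of {p, q, s, t, u}
  |family| = 16
Round 4: no new sets; the family is a σ-algebra.

σ(𝒜) = { {}, {p}, {q}, {r}, {p, q}, {p, r}, {q, r}, {p, q, r}, {s, t, u}, {p, s, t, u}, {q, s, t, u}, {r, s, t, u}, {p, q, s, t, u}, {p, r, s, t, u}, {q, r, s, t, u}, S }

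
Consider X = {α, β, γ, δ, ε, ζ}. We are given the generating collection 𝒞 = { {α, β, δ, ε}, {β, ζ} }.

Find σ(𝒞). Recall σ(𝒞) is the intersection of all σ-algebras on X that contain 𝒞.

σ(𝒞) = { {}, {β}, {γ}, {ζ}, {β, γ}, {β, ζ}, {γ, ζ}, {α, δ, ε}, {β, γ, ζ}, {α, β, δ, ε}, {α, γ, δ, ε}, {α, δ, ε, ζ}, {α, β, γ, δ, ε}, {α, β, δ, ε, ζ}, {α, γ, δ, ε, ζ}, X }

Trace:
Initial family (4 sets): { {}, {β, ζ}, {α, β, δ, ε}, X }.
Round 1 (3 new):
  {γ, ζ}  = X∖{α, β, δ, ε}
  {α, γ, δ, ε}  = X∖{β, ζ}
  {α, β, δ, ε, ζ}  = {β, ζ} ∪ {α, β, δ, ε}
  |family| = 7
Round 2: 4 new —
  {γ}  = X∖{α, β, δ, ε, ζ}
  {β, γ, ζ}  = {γ, ζ} ∪ {β, ζ}
  {α, β, γ, δ, ε}  = {α, γ, δ, ε} ∪ {α, β, δ, ε}
  {α, γ, δ, ε, ζ}  = {α, γ, δ, ε} ∪ {γ, ζ}
  |family| = 11
Round 3: +3 →
  {β}  = X∖{α, γ, δ, ε, ζ}
  {ζ}  = X∖{α, β, γ, δ, ε}
  {α, δ, ε}  = X∖{β, γ, ζ}
  |family| = 14
Round 4. New:
  {β, γ}  = {γ} ∪ {β}
  {α, δ, ε, ζ}  = {α, δ, ε} ∪ {ζ}
  |family| = 16
Round 5 adds nothing — fixpoint reached.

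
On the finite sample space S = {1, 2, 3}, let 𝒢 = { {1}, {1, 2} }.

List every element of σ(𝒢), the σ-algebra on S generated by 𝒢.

Take S₀ = 𝒢 ∪ {∅, S} = { {}, {1}, {1, 2}, S }.
Pass 1 adds 2:
  {3}  = {1, 2}ᶜ
  {2, 3}  = {1}ᶜ
  |family| = 6
Pass 2: 1 new —
  {1, 3}  = {3} ∪ {1}
  |family| = 7
Pass 3: +1 →
  {2}  = {1, 3}ᶜ
  |family| = 8
Pass 4: stable.

σ(𝒢) = { {}, {1}, {2}, {3}, {1, 2}, {1, 3}, {2, 3}, S }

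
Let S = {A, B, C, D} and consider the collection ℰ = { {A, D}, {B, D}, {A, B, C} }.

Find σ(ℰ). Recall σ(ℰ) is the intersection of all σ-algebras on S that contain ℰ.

σ(ℰ) (16 sets): { {}, {A}, {B}, {C}, {D}, {A, B}, {A, C}, {A, D}, {B, C}, {B, D}, {C, D}, {A, B, C}, {A, B, D}, {A, C, D}, {B, C, D}, S }

Check:
Take S₀ = ℰ ∪ {∅, S} = { {}, {A, D}, {B, D}, {A, B, C}, S }.
Pass 1 (4 new):
  {D}  = ᶜ of {A, B, C}
  {A, C}  = ᶜ of {B, D}
  {B, C}  = ᶜ of {A, D}
  {A, B, D}  = {A, D} ∪ {B, D}
  |family| = 9
Pass 2: +3 →
  {C}  = ᶜ of {A, B, D}
  {A, C, D}  = {A, D} ∪ {A, C}
  {B, C, D}  = {B, C} ∪ {D}
  |family| = 12
Pass 3 adds 3:
  {A}  = ᶜ of {B, C, D}
  {B}  = ᶜ of {A, C, D}
  {C, D}  = {C} ∪ {D}
  |family| = 15
Pass 4: 1 new —
  {A, B}  = ᶜ of {C, D}
  |family| = 16
Pass 5: closed — nothing new.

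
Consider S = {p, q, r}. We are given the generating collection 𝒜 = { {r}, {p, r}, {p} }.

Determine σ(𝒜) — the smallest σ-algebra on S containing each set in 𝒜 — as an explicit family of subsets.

σ(𝒜) (8 sets): { ∅, {p}, {q}, {r}, {p, q}, {p, r}, {q, r}, S }

Trace:
Start: 𝒜 ∪ {∅, S} = { ∅, {p}, {r}, {p, r}, S }.
Pass 1 adds 3:
  {q}  = {p, r}ᶜ
  {p, q}  = {r}ᶜ
  {q, r}  = {p}ᶜ
  [8 total]
Pass 2: stable.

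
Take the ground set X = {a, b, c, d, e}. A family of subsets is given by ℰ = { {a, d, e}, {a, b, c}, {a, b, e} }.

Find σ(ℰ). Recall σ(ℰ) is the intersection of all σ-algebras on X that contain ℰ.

Seed the family with ℰ together with ∅ and X: { {}, {a, b, c}, {a, b, e}, {a, d, e}, X }.
Pass 1: +5 →
  {b, c}  = X∖{a, d, e}
  {c, d}  = X∖{a, b, e}
  {d, e}  = X∖{a, b, c}
  {a, b, c, e}  = {a, b, e} ∪ {a, b, c}
  {a, b, d, e}  = {a, d, e} ∪ {a, b, e}
  |family| = 10
Pass 2: +7 →
  {c}  = X∖{a, b, d, e}
  {d}  = X∖{a, b, c, e}
  {b, c, d}  = {c, d} ∪ {b, c}
  {c, d, e}  = {c, d} ∪ {d, e}
  {a, b, c, d}  = {c, d} ∪ {a, b, c}
  {a, c, d, e}  = {a, d, e} ∪ {c, d}
  {b, c, d, e}  = {d, e} ∪ {b, c}
  |family| = 17
Pass 3: 5 new —
  {a}  = X∖{b, c, d, e}
  {b}  = X∖{a, c, d, e}
  {e}  = X∖{a, b, c, d}
  {a, b}  = X∖{c, d, e}
  {a, e}  = X∖{b, c, d}
  |family| = 22
Pass 4 adds 10:
  {a, c}  = {c} ∪ {a}
  {a, d}  = {d} ∪ {a}
  {b, d}  = {b} ∪ {d}
  {b, e}  = {b} ∪ {e}
  {c, e}  = {e} ∪ {c}
  {a, b, d}  = {a, b} ∪ {d}
  {a, c, d}  = {c, d} ∪ {a}
  {a, c, e}  = {c} ∪ {a, e}
  {b, c, e}  = {e} ∪ {b, c}
  {b, d, e}  = {b} ∪ {d, e}
  |family| = 32
After Pass 5 the family is unchanged; done.

|σ(ℰ)| = 32.  σ(ℰ) = { {}, {a}, {b}, {c}, {d}, {e}, {a, b}, {a, c}, {a, d}, {a, e}, {b, c}, {b, d}, {b, e}, {c, d}, {c, e}, {d, e}, {a, b, c}, {a, b, d}, {a, b, e}, {a, c, d}, {a, c, e}, {a, d, e}, {b, c, d}, {b, c, e}, {b, d, e}, {c, d, e}, {a, b, c, d}, {a, b, c, e}, {a, b, d, e}, {a, c, d, e}, {b, c, d, e}, X }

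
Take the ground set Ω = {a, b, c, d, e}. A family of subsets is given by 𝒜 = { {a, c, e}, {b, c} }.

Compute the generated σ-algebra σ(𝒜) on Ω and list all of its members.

Start: 𝒜 ∪ {∅, Ω} = { {}, {b, c}, {a, c, e}, Ω }.
Iteration 1: 3 new —
  {b, d}  = complement {a, c, e}
  {a, d, e}  = complement {b, c}
  {a, b, c, e}  = {a, c, e} ∪ {b, c}
Iteration 2 (4 new):
  {d}  = complement {a, b, c, e}
  {b, c, d}  = {b, c} ∪ {b, d}
  {a, b, d, e}  = {a, d, e} ∪ {b, d}
  {a, c, d, e}  = {a, d, e} ∪ {a, c, e}
Iteration 3: +3 →
  {b}  = complement {a, c, d, e}
  {c}  = complement {a, b, d, e}
  {a, e}  = complement {b, c, d}
Iteration 4: 2 new —
  {c, d}  = {c} ∪ {d}
  {a, b, e}  = {a, e} ∪ {b}
Iteration 5: closed — nothing new.

σ(𝒜) = { {}, {b}, {c}, {d}, {a, e}, {b, c}, {b, d}, {c, d}, {a, b, e}, {a, c, e}, {a, d, e}, {b, c, d}, {a, b, c, e}, {a, b, d, e}, {a, c, d, e}, Ω }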